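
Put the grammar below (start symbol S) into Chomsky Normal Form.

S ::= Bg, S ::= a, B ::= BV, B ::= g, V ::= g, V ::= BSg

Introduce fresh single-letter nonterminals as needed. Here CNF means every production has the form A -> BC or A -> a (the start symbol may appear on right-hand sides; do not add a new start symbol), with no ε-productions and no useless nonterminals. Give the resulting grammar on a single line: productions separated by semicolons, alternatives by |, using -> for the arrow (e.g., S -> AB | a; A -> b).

S -> a | BA; A -> g; B -> g | BV; C -> SA; V -> g | BC

No ε-productions.
No unit productions to eliminate.
TERM: introduce A -> g and substitute in every rule of length ≥2.
BIN: V -> BSA becomes V -> BC, C -> SA.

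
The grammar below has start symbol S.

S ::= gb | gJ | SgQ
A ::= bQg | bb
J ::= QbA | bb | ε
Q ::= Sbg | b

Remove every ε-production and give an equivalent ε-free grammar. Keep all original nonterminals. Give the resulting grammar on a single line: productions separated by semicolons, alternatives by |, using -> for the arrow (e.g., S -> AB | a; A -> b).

S -> g | gJ | gb | SgQ; A -> bb | bQg; J -> bb | QbA; Q -> b | Sbg

Nullable set: {J}.
S -> gJ: J nullable, giving g | gJ.
Drop J -> ε.
Unchanged (no nullable symbols): S -> SgQ; S -> gb; A -> bQg; A -> bb; J -> QbA; J -> bb; Q -> Sbg; Q -> b.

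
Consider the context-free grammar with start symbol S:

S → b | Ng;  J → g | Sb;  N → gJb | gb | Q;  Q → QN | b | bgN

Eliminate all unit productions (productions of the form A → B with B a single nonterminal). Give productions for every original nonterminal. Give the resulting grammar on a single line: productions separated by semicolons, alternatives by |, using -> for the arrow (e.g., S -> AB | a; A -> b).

S -> b | Ng; J -> g | Sb; N -> b | QN | gb | bgN | gJb; Q -> b | QN | bgN

Unit productions: N->Q.
Unit pairs (A ⇒* B via units): (N,Q).
S: inherits non-unit rules of {S} → Ng | b.
J: inherits non-unit rules of {J} → Sb | g.
N: inherits non-unit rules of {N, Q} → QN | b | bgN | gJb | gb.
Q: inherits non-unit rules of {Q} → QN | b | bgN.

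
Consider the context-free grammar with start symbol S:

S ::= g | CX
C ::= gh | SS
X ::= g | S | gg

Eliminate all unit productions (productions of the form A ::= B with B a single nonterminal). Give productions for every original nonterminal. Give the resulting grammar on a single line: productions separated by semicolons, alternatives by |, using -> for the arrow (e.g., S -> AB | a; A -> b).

S -> g | CX; C -> SS | gh; X -> g | CX | gg

Unit productions: X->S.
Unit pairs (A ⇒* B via units): (X,S).
S: inherits non-unit rules of {S} → CX | g.
C: inherits non-unit rules of {C} → SS | gh.
X: inherits non-unit rules of {S, X} → CX | g | gg.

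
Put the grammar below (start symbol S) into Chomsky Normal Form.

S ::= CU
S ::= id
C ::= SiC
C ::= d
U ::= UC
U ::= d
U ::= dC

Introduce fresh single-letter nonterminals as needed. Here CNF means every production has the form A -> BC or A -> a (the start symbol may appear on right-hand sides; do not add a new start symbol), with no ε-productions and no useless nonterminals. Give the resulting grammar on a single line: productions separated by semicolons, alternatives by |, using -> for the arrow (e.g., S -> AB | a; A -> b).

S -> AB | CU; A -> i; B -> d; C -> d | SD; D -> AC; U -> d | BC | UC

No ε-productions.
No unit productions to eliminate.
TERM: introduce B -> d, A -> i and substitute in every rule of length ≥2.
BIN: C -> SAC becomes C -> SD, D -> AC.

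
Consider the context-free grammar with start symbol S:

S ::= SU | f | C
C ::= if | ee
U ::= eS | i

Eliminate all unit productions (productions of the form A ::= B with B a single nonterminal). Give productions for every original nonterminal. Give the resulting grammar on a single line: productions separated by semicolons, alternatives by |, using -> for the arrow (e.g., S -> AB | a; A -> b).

S -> f | SU | ee | if; C -> ee | if; U -> i | eS

Unit productions: S->C.
Unit pairs (A ⇒* B via units): (S,C).
S: inherits non-unit rules of {C, S} → SU | ee | f | if.
C: inherits non-unit rules of {C} → ee | if.
U: inherits non-unit rules of {U} → eS | i.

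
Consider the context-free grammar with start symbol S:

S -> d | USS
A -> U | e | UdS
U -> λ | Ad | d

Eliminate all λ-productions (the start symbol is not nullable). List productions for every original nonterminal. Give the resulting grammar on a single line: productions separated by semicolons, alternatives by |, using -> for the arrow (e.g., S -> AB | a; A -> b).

Nullable set: {A, U}.
S -> USS: U nullable, giving SS | USS.
A -> U: U nullable, giving U.
A -> UdS: U nullable, giving UdS | dS.
Drop U -> λ.
U -> Ad: A nullable, giving Ad | d.
Unchanged (no nullable symbols): S -> d; A -> e; U -> d.

S -> d | SS | USS; A -> U | e | dS | UdS; U -> d | Ad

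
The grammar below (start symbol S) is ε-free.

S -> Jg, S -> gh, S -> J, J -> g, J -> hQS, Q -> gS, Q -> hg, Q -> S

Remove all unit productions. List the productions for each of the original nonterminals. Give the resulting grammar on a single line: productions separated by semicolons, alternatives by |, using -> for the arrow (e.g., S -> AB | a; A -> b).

Unit productions: Q->S, S->J.
Unit pairs (A ⇒* B via units): (Q,J), (Q,S), (S,J).
S: inherits non-unit rules of {J, S} → Jg | g | gh | hQS.
J: inherits non-unit rules of {J} → g | hQS.
Q: inherits non-unit rules of {J, Q, S} → Jg | g | gS | gh | hQS | hg.

S -> g | Jg | gh | hQS; J -> g | hQS; Q -> g | Jg | gS | gh | hg | hQS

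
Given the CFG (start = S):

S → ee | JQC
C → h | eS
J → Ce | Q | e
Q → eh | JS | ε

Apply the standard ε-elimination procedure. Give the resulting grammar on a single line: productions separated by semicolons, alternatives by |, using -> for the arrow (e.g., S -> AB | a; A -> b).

S -> C | JC | QC | ee | JQC; C -> h | eS; J -> Q | e | Ce; Q -> S | JS | eh

Nullable set: {J, Q}.
S -> JQC: J, Q nullable, giving C | JC | JQC | QC.
J -> Q: Q nullable, giving Q.
Drop Q -> ε.
Q -> JS: J nullable, giving JS | S.
Unchanged (no nullable symbols): S -> ee; C -> eS; C -> h; J -> Ce; J -> e; Q -> eh.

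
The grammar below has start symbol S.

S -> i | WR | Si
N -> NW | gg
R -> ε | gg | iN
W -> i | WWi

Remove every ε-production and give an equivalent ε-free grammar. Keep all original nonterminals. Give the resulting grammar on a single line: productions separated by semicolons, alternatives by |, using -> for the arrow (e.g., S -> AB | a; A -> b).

S -> W | i | Si | WR; N -> NW | gg; R -> gg | iN; W -> i | WWi

Nullable set: {R}.
S -> WR: R nullable, giving W | WR.
Drop R -> ε.
Unchanged (no nullable symbols): S -> Si; S -> i; N -> NW; N -> gg; R -> gg; R -> iN; W -> WWi; W -> i.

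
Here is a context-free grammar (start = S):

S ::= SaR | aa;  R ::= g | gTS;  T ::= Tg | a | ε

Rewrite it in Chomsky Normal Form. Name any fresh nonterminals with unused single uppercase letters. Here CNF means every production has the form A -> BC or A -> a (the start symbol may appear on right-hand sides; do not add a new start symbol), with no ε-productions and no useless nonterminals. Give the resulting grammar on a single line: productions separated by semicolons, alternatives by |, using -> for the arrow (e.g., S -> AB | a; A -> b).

S -> BB | SD; A -> g; B -> a; C -> TS; D -> BR; R -> g | AC | AS; T -> a | g | TA

Nullable: {T}; after ε-elimination: S -> aa | SaR; R -> g | gS | gTS; T -> a | g | Tg.
No unit productions to eliminate.
TERM: introduce B -> a, A -> g and substitute in every rule of length ≥2.
BIN: R -> ATS becomes R -> AC, C -> TS; S -> SBR becomes S -> SD, D -> BR.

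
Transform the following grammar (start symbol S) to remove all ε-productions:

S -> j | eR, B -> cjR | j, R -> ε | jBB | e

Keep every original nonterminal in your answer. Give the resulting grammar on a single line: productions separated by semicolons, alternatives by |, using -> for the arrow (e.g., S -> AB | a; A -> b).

Nullable set: {R}.
S -> eR: R nullable, giving e | eR.
B -> cjR: R nullable, giving cj | cjR.
Drop R -> ε.
Unchanged (no nullable symbols): S -> j; B -> j; R -> e; R -> jBB.

S -> e | j | eR; B -> j | cj | cjR; R -> e | jBB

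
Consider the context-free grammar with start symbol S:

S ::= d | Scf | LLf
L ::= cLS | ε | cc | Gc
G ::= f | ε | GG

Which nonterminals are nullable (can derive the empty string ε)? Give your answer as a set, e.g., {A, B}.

Directly nullable (have an ε-rule): {G, L}.
Not nullable: S — each has a terminal in every rule's right-hand side or depends on a non-nullable symbol.

{G, L}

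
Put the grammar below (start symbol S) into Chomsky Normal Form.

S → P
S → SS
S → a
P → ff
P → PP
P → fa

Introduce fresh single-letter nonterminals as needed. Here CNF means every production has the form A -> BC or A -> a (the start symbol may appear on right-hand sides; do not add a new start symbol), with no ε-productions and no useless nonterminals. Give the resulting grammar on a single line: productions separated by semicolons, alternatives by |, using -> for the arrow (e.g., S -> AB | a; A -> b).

S -> a | AA | AB | PP | SS; A -> f; B -> a; P -> AA | AB | PP

No ε-productions.
After unit-elimination: S -> a | PP | SS | fa | ff; P -> PP | fa | ff.
TERM: introduce B -> a, A -> f and substitute in every rule of length ≥2.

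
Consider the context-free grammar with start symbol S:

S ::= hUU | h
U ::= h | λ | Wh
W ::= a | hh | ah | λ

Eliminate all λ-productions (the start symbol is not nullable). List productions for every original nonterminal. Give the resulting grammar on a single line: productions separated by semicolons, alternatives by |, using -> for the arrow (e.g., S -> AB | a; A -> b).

S -> h | hU | hUU; U -> h | Wh; W -> a | ah | hh

Nullable set: {U, W}.
S -> hUU: U, U nullable, giving h | hU | hUU.
Drop U -> λ.
U -> Wh: W nullable, giving Wh | h.
Drop W -> λ.
Unchanged (no nullable symbols): S -> h; U -> h; W -> a; W -> ah; W -> hh.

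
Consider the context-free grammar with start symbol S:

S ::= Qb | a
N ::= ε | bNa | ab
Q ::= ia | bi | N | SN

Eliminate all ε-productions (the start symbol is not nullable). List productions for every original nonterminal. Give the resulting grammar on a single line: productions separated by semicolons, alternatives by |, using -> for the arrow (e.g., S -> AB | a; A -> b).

S -> a | b | Qb; N -> ab | ba | bNa; Q -> N | S | SN | bi | ia

Nullable set: {N, Q}.
S -> Qb: Q nullable, giving Qb | b.
Drop N -> ε.
N -> bNa: N nullable, giving bNa | ba.
Q -> N: N nullable, giving N.
Q -> SN: N nullable, giving S | SN.
Unchanged (no nullable symbols): S -> a; N -> ab; Q -> bi; Q -> ia.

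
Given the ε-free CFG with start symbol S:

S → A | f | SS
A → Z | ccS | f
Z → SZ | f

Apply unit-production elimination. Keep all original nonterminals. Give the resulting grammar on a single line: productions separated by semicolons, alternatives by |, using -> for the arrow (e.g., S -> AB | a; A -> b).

Unit productions: A->Z, S->A.
Unit pairs (A ⇒* B via units): (A,Z), (S,A), (S,Z).
S: inherits non-unit rules of {A, S, Z} → SS | SZ | ccS | f.
A: inherits non-unit rules of {A, Z} → SZ | ccS | f.
Z: inherits non-unit rules of {Z} → SZ | f.

S -> f | SS | SZ | ccS; A -> f | SZ | ccS; Z -> f | SZ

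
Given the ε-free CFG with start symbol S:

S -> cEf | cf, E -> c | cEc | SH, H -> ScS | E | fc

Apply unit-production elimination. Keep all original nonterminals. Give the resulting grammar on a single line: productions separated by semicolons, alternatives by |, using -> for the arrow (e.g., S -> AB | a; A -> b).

Unit productions: H->E.
Unit pairs (A ⇒* B via units): (H,E).
S: inherits non-unit rules of {S} → cEf | cf.
E: inherits non-unit rules of {E} → SH | c | cEc.
H: inherits non-unit rules of {E, H} → SH | ScS | c | cEc | fc.

S -> cf | cEf; E -> c | SH | cEc; H -> c | SH | fc | ScS | cEc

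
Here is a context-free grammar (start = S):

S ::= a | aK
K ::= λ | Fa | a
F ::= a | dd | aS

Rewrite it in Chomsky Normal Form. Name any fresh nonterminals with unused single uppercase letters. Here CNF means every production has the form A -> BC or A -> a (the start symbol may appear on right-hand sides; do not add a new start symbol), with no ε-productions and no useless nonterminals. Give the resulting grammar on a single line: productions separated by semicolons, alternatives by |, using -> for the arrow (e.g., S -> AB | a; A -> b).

S -> a | AK; A -> a; B -> d; F -> a | AS | BB; K -> a | FA

Nullable: {K}; after ε-elimination: S -> a | aK; F -> a | aS | dd; K -> a | Fa.
No unit productions to eliminate.
TERM: introduce A -> a, B -> d and substitute in every rule of length ≥2.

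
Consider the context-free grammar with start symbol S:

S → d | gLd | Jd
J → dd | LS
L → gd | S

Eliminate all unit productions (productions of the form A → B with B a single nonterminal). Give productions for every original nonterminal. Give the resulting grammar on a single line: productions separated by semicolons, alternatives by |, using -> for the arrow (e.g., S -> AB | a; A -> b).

S -> d | Jd | gLd; J -> LS | dd; L -> d | Jd | gd | gLd

Unit productions: L->S.
Unit pairs (A ⇒* B via units): (L,S).
S: inherits non-unit rules of {S} → Jd | d | gLd.
J: inherits non-unit rules of {J} → LS | dd.
L: inherits non-unit rules of {L, S} → Jd | d | gLd | gd.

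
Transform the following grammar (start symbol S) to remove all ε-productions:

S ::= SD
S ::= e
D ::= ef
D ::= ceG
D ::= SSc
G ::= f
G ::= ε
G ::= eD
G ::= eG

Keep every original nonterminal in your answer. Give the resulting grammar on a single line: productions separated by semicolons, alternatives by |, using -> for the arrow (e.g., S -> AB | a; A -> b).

S -> e | SD; D -> ce | ef | SSc | ceG; G -> e | f | eD | eG

Nullable set: {G}.
D -> ceG: G nullable, giving ce | ceG.
Drop G -> ε.
G -> eG: G nullable, giving e | eG.
Unchanged (no nullable symbols): S -> SD; S -> e; D -> SSc; D -> ef; G -> eD; G -> f.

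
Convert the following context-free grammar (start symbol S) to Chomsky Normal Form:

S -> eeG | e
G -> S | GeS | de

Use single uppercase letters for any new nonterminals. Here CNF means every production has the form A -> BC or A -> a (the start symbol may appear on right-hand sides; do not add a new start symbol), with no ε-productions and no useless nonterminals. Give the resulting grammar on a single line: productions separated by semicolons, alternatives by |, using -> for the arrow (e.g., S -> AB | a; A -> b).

No ε-productions.
After unit-elimination: S -> e | eeG; G -> e | de | GeS | eeG.
TERM: introduce B -> d, A -> e and substitute in every rule of length ≥2.
BIN: G -> AAG becomes G -> AC, C -> AG; G -> GAS becomes G -> GD, D -> AS; S -> AAG becomes S -> AE, E -> AG.

S -> e | AE; A -> e; B -> d; C -> AG; D -> AS; E -> AG; G -> e | AC | BA | GD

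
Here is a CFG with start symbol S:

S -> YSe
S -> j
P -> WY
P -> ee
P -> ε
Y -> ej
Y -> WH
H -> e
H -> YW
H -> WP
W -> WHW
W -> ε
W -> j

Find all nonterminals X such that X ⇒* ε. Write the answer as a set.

{H, P, W, Y}

Directly nullable (have an ε-rule): {P, W}.
H is nullable via H -> WP (every symbol on the right is already known nullable).
Y is nullable via Y -> WH (every symbol on the right is already known nullable).
Not nullable: S — each has a terminal in every rule's right-hand side or depends on a non-nullable symbol.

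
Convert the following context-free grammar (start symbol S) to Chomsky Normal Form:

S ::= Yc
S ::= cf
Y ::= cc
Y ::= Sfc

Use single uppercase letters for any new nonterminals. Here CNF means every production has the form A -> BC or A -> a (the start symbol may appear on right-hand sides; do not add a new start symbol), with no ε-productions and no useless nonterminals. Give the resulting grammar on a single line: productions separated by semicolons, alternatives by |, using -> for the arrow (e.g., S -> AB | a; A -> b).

S -> AB | YA; A -> c; B -> f; C -> BA; Y -> AA | SC

No ε-productions.
No unit productions to eliminate.
TERM: introduce A -> c, B -> f and substitute in every rule of length ≥2.
BIN: Y -> SBA becomes Y -> SC, C -> BA.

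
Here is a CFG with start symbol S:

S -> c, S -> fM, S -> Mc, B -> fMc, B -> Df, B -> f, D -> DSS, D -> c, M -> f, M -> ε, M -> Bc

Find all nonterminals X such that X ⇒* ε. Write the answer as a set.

Directly nullable (have an ε-rule): {M}.
Not nullable: B, D, S — each has a terminal in every rule's right-hand side or depends on a non-nullable symbol.

{M}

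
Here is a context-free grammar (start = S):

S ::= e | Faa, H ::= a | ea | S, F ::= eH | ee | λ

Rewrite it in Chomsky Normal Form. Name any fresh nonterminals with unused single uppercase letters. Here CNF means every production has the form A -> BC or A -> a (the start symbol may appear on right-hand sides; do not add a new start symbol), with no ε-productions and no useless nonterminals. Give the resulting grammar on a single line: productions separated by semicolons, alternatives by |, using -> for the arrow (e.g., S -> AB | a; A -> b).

S -> e | BB | FD; A -> e; B -> a; C -> BB; D -> BB; F -> AA | AH; H -> a | e | AB | BB | FC

Nullable: {F}; after ε-elimination: S -> e | aa | Faa; F -> eH | ee; H -> S | a | ea.
After unit-elimination: S -> e | aa | Faa; F -> eH | ee; H -> a | e | aa | ea | Faa.
TERM: introduce B -> a, A -> e and substitute in every rule of length ≥2.
BIN: H -> FBB becomes H -> FC, C -> BB; S -> FBB becomes S -> FD, D -> BB.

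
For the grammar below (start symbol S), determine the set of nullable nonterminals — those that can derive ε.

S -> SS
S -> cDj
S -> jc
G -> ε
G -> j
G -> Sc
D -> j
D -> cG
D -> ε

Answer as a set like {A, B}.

Directly nullable (have an ε-rule): {D, G}.
Not nullable: S — each has a terminal in every rule's right-hand side or depends on a non-nullable symbol.

{D, G}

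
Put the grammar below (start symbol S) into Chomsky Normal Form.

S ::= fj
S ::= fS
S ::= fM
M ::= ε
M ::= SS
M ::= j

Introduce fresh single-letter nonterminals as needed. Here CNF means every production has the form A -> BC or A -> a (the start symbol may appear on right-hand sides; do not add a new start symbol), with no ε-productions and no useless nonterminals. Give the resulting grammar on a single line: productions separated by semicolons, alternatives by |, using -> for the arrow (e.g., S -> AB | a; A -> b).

S -> f | AB | AM | AS; A -> f; B -> j; M -> j | SS

Nullable: {M}; after ε-elimination: S -> f | fM | fS | fj; M -> j | SS.
No unit productions to eliminate.
TERM: introduce A -> f, B -> j and substitute in every rule of length ≥2.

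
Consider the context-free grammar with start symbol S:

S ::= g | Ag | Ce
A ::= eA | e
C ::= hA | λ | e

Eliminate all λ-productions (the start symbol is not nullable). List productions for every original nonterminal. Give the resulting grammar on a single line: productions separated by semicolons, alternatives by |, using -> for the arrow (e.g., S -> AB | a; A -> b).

S -> e | g | Ag | Ce; A -> e | eA; C -> e | hA

Nullable set: {C}.
S -> Ce: C nullable, giving Ce | e.
Drop C -> λ.
Unchanged (no nullable symbols): S -> Ag; S -> g; A -> e; A -> eA; C -> e; C -> hA.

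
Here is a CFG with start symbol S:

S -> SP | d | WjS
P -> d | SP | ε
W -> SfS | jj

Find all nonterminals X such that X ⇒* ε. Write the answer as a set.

{P}

Directly nullable (have an ε-rule): {P}.
Not nullable: S, W — each has a terminal in every rule's right-hand side or depends on a non-nullable symbol.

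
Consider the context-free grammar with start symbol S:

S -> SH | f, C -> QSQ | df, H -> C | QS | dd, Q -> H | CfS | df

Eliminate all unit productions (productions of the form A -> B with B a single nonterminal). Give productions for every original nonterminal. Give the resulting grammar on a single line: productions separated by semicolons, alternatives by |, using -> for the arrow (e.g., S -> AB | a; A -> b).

S -> f | SH; C -> df | QSQ; H -> QS | dd | df | QSQ; Q -> QS | dd | df | CfS | QSQ

Unit productions: H->C, Q->H.
Unit pairs (A ⇒* B via units): (H,C), (Q,C), (Q,H).
S: inherits non-unit rules of {S} → SH | f.
C: inherits non-unit rules of {C} → QSQ | df.
H: inherits non-unit rules of {C, H} → QS | QSQ | dd | df.
Q: inherits non-unit rules of {C, H, Q} → CfS | QS | QSQ | dd | df.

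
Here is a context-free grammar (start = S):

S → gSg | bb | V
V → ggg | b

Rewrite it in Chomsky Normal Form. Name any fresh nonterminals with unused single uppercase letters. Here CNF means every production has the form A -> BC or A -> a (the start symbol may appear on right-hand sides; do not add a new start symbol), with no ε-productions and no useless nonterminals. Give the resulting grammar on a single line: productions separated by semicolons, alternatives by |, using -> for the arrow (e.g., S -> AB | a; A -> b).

S -> b | AA | BC | BD; A -> b; B -> g; C -> BB; D -> SB

No ε-productions.
After unit-elimination: S -> b | bb | gSg | ggg; V -> b | ggg.
TERM: introduce A -> b, B -> g and substitute in every rule of length ≥2.
BIN: S -> BBB becomes S -> BC, C -> BB; S -> BSB becomes S -> BD, D -> SB; V -> BBB becomes V -> BE, E -> BB.
Drop unreachable/unproductive: V.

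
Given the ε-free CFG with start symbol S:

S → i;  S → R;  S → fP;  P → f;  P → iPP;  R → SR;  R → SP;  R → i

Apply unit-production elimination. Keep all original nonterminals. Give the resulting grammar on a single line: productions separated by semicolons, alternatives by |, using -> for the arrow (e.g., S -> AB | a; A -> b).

Unit productions: S->R.
Unit pairs (A ⇒* B via units): (S,R).
S: inherits non-unit rules of {R, S} → SP | SR | fP | i.
P: inherits non-unit rules of {P} → f | iPP.
R: inherits non-unit rules of {R} → SP | SR | i.

S -> i | SP | SR | fP; P -> f | iPP; R -> i | SP | SR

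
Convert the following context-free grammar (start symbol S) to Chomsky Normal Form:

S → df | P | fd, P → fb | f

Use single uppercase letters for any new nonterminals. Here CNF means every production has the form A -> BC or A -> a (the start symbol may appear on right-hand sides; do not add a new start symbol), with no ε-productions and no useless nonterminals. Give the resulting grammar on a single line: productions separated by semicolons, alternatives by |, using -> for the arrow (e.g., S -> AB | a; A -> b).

S -> f | AB | AC | CA; A -> f; B -> b; C -> d

No ε-productions.
After unit-elimination: S -> f | df | fb | fd; P -> f | fb.
TERM: introduce B -> b, C -> d, A -> f and substitute in every rule of length ≥2.
Drop unreachable/unproductive: P.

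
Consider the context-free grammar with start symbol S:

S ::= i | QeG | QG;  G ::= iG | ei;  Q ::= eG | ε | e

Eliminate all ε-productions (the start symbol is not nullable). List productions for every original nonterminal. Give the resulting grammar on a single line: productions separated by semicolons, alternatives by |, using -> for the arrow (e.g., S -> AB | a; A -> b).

Nullable set: {Q}.
S -> QG: Q nullable, giving G | QG.
S -> QeG: Q nullable, giving QeG | eG.
Drop Q -> ε.
Unchanged (no nullable symbols): S -> i; G -> ei; G -> iG; Q -> e; Q -> eG.

S -> G | i | QG | eG | QeG; G -> ei | iG; Q -> e | eG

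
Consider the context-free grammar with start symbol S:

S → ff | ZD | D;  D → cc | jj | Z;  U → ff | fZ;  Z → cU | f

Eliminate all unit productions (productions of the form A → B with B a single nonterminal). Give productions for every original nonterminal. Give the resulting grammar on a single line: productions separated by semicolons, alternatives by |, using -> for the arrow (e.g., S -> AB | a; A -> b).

S -> f | ZD | cU | cc | ff | jj; D -> f | cU | cc | jj; U -> fZ | ff; Z -> f | cU

Unit productions: D->Z, S->D.
Unit pairs (A ⇒* B via units): (D,Z), (S,D), (S,Z).
S: inherits non-unit rules of {D, S, Z} → ZD | cU | cc | f | ff | jj.
D: inherits non-unit rules of {D, Z} → cU | cc | f | jj.
U: inherits non-unit rules of {U} → fZ | ff.
Z: inherits non-unit rules of {Z} → cU | f.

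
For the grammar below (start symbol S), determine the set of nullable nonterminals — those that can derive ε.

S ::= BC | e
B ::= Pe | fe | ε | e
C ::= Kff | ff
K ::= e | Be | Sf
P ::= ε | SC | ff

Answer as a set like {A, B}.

Directly nullable (have an ε-rule): {B, P}.
Not nullable: C, K, S — each has a terminal in every rule's right-hand side or depends on a non-nullable symbol.

{B, P}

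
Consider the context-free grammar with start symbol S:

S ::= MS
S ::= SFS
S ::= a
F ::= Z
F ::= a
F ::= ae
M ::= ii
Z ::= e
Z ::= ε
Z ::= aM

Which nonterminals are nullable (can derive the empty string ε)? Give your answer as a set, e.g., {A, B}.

{F, Z}

Directly nullable (have an ε-rule): {Z}.
F is nullable via F -> Z (every symbol on the right is already known nullable).
Not nullable: M, S — each has a terminal in every rule's right-hand side or depends on a non-nullable symbol.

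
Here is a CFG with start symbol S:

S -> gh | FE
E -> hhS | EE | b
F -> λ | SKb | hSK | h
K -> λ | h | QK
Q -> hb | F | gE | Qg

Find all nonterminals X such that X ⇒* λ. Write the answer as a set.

{F, K, Q}

Directly nullable (have an ε-rule): {F, K}.
Q is nullable via Q -> F (every symbol on the right is already known nullable).
Not nullable: E, S — each has a terminal in every rule's right-hand side or depends on a non-nullable symbol.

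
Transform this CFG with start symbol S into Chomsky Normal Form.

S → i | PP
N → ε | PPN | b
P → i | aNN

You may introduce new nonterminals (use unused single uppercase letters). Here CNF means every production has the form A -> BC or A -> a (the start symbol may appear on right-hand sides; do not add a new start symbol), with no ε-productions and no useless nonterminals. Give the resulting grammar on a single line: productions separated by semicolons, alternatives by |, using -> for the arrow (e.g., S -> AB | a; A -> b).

Nullable: {N}; after ε-elimination: S -> i | PP; N -> b | PP | PPN; P -> a | i | aN | aNN.
No unit productions to eliminate.
TERM: introduce A -> a and substitute in every rule of length ≥2.
BIN: N -> PPN becomes N -> PB, B -> PN; P -> ANN becomes P -> AC, C -> NN.

S -> i | PP; A -> a; B -> PN; C -> NN; N -> b | PB | PP; P -> a | i | AC | AN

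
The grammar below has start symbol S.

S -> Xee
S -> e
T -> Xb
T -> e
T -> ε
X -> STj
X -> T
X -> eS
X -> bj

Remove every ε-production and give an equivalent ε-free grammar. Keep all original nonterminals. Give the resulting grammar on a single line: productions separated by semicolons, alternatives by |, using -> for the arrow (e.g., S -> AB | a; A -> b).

S -> e | ee | Xee; T -> b | e | Xb; X -> T | Sj | bj | eS | STj

Nullable set: {T, X}.
S -> Xee: X nullable, giving Xee | ee.
Drop T -> ε.
T -> Xb: X nullable, giving Xb | b.
X -> STj: T nullable, giving STj | Sj.
X -> T: T nullable, giving T.
Unchanged (no nullable symbols): S -> e; T -> e; X -> bj; X -> eS.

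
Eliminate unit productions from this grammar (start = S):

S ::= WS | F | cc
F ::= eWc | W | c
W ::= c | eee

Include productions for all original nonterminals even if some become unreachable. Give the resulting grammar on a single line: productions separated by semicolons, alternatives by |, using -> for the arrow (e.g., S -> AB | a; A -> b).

Unit productions: F->W, S->F.
Unit pairs (A ⇒* B via units): (F,W), (S,F), (S,W).
S: inherits non-unit rules of {F, S, W} → WS | c | cc | eWc | eee.
F: inherits non-unit rules of {F, W} → c | eWc | eee.
W: inherits non-unit rules of {W} → c | eee.

S -> c | WS | cc | eWc | eee; F -> c | eWc | eee; W -> c | eee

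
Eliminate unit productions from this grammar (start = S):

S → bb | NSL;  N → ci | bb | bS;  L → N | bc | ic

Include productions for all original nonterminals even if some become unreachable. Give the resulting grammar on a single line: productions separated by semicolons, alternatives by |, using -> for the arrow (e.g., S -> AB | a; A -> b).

Unit productions: L->N.
Unit pairs (A ⇒* B via units): (L,N).
S: inherits non-unit rules of {S} → NSL | bb.
L: inherits non-unit rules of {L, N} → bS | bb | bc | ci | ic.
N: inherits non-unit rules of {N} → bS | bb | ci.

S -> bb | NSL; L -> bS | bb | bc | ci | ic; N -> bS | bb | ci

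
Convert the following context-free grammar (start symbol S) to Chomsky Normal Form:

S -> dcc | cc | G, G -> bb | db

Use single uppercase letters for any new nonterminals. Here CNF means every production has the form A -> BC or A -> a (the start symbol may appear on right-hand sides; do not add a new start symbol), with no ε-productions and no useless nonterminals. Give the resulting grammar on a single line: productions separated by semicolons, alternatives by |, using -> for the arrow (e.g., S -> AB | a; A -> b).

S -> AA | BA | BD | CC; A -> b; B -> d; C -> c; D -> CC

No ε-productions.
After unit-elimination: S -> bb | cc | db | dcc; G -> bb | db.
TERM: introduce A -> b, C -> c, B -> d and substitute in every rule of length ≥2.
BIN: S -> BCC becomes S -> BD, D -> CC.
Drop unreachable/unproductive: G.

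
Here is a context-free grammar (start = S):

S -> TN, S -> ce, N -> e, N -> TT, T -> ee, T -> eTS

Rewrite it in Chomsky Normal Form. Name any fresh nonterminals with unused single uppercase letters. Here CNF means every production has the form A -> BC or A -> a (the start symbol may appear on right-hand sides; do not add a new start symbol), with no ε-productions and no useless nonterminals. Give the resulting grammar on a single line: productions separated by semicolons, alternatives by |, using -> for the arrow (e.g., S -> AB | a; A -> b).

S -> AB | TN; A -> c; B -> e; C -> TS; N -> e | TT; T -> BB | BC

No ε-productions.
No unit productions to eliminate.
TERM: introduce A -> c, B -> e and substitute in every rule of length ≥2.
BIN: T -> BTS becomes T -> BC, C -> TS.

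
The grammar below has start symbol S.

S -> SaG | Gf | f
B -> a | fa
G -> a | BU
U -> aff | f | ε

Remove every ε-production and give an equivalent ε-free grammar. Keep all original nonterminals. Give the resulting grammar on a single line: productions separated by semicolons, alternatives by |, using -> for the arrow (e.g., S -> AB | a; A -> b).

Nullable set: {U}.
G -> BU: U nullable, giving B | BU.
Drop U -> ε.
Unchanged (no nullable symbols): S -> Gf; S -> SaG; S -> f; B -> a; B -> fa; G -> a; U -> aff; U -> f.

S -> f | Gf | SaG; B -> a | fa; G -> B | a | BU; U -> f | aff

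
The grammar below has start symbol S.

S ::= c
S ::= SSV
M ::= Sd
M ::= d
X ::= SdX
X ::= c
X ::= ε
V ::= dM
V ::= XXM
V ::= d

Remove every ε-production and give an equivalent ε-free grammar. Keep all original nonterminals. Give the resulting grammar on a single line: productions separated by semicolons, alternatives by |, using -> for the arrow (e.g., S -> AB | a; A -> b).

Nullable set: {X}.
V -> XXM: X, X nullable, giving M | XM | XXM.
Drop X -> ε.
X -> SdX: X nullable, giving Sd | SdX.
Unchanged (no nullable symbols): S -> SSV; S -> c; M -> Sd; M -> d; V -> d; V -> dM; X -> c.

S -> c | SSV; M -> d | Sd; V -> M | d | XM | dM | XXM; X -> c | Sd | SdX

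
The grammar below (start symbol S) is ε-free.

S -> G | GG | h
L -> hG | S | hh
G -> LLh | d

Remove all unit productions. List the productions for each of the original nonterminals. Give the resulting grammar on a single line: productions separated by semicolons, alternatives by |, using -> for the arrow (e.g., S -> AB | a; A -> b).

S -> d | h | GG | LLh; G -> d | LLh; L -> d | h | GG | hG | hh | LLh

Unit productions: L->S, S->G.
Unit pairs (A ⇒* B via units): (L,G), (L,S), (S,G).
S: inherits non-unit rules of {G, S} → GG | LLh | d | h.
G: inherits non-unit rules of {G} → LLh | d.
L: inherits non-unit rules of {G, L, S} → GG | LLh | d | h | hG | hh.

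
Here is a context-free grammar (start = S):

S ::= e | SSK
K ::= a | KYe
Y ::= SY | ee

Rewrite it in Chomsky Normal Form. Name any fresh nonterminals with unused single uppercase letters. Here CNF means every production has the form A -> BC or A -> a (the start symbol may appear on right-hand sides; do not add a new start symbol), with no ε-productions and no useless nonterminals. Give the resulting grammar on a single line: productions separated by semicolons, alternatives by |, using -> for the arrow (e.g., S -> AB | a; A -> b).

No ε-productions.
No unit productions to eliminate.
TERM: introduce A -> e and substitute in every rule of length ≥2.
BIN: K -> KYA becomes K -> KB, B -> YA; S -> SSK becomes S -> SC, C -> SK.

S -> e | SC; A -> e; B -> YA; C -> SK; K -> a | KB; Y -> AA | SY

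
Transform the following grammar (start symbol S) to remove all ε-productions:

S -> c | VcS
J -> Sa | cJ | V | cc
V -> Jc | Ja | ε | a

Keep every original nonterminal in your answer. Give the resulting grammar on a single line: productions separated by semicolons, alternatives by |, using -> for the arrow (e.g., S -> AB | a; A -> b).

Nullable set: {J, V}.
S -> VcS: V nullable, giving VcS | cS.
J -> V: V nullable, giving V.
J -> cJ: J nullable, giving c | cJ.
Drop V -> ε.
V -> Ja: J nullable, giving Ja | a.
V -> Jc: J nullable, giving Jc | c.
Unchanged (no nullable symbols): S -> c; J -> Sa; J -> cc; V -> a.

S -> c | cS | VcS; J -> V | c | Sa | cJ | cc; V -> a | c | Ja | Jc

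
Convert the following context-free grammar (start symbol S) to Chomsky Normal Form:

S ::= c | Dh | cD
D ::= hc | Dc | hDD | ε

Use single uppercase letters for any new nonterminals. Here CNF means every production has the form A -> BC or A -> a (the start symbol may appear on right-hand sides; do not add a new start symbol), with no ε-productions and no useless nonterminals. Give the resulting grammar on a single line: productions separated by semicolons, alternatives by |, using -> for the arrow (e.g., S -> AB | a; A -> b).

Nullable: {D}; after ε-elimination: S -> c | h | Dh | cD; D -> c | h | Dc | hD | hc | hDD.
No unit productions to eliminate.
TERM: introduce A -> c, B -> h and substitute in every rule of length ≥2.
BIN: D -> BDD becomes D -> BC, C -> DD.

S -> c | h | AD | DB; A -> c; B -> h; C -> DD; D -> c | h | BA | BC | BD | DA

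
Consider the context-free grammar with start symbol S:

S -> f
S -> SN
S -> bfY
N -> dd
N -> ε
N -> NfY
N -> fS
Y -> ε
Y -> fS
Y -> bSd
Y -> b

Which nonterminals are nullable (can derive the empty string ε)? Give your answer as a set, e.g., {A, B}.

Directly nullable (have an ε-rule): {N, Y}.
Not nullable: S — each has a terminal in every rule's right-hand side or depends on a non-nullable symbol.

{N, Y}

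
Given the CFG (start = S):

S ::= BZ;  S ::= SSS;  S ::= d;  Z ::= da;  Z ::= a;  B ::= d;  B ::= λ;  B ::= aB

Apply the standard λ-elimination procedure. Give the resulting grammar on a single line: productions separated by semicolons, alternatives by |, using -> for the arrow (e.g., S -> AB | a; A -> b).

S -> Z | d | BZ | SSS; B -> a | d | aB; Z -> a | da

Nullable set: {B}.
S -> BZ: B nullable, giving BZ | Z.
Drop B -> λ.
B -> aB: B nullable, giving a | aB.
Unchanged (no nullable symbols): S -> SSS; S -> d; B -> d; Z -> a; Z -> da.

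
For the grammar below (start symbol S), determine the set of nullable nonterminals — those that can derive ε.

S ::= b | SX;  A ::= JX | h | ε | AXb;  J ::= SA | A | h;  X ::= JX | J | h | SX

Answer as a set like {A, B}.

{A, J, X}

Directly nullable (have an ε-rule): {A}.
J is nullable via J -> A (every symbol on the right is already known nullable).
X is nullable via X -> J (every symbol on the right is already known nullable).
Not nullable: S — each has a terminal in every rule's right-hand side or depends on a non-nullable symbol.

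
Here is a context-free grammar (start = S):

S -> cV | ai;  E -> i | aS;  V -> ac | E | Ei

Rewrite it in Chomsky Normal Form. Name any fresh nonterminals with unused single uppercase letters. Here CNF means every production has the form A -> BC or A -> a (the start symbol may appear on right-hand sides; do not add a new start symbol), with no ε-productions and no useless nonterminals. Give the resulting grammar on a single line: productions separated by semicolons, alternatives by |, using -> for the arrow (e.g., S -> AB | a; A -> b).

S -> AB | CV; A -> a; B -> i; C -> c; E -> i | AS; V -> i | AC | AS | EB

No ε-productions.
After unit-elimination: S -> ai | cV; E -> i | aS; V -> i | Ei | aS | ac.
TERM: introduce A -> a, C -> c, B -> i and substitute in every rule of length ≥2.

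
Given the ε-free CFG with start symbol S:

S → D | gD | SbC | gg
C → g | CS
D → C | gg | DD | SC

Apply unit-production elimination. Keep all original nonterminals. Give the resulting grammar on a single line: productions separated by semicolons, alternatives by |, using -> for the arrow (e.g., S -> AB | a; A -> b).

Unit productions: D->C, S->D.
Unit pairs (A ⇒* B via units): (D,C), (S,C), (S,D).
S: inherits non-unit rules of {C, D, S} → CS | DD | SC | SbC | g | gD | gg.
C: inherits non-unit rules of {C} → CS | g.
D: inherits non-unit rules of {C, D} → CS | DD | SC | g | gg.

S -> g | CS | DD | SC | gD | gg | SbC; C -> g | CS; D -> g | CS | DD | SC | gg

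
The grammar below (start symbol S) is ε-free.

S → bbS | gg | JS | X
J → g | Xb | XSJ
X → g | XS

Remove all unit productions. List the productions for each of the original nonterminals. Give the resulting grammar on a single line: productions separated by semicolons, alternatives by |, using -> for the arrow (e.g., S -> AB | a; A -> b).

S -> g | JS | XS | gg | bbS; J -> g | Xb | XSJ; X -> g | XS

Unit productions: S->X.
Unit pairs (A ⇒* B via units): (S,X).
S: inherits non-unit rules of {S, X} → JS | XS | bbS | g | gg.
J: inherits non-unit rules of {J} → XSJ | Xb | g.
X: inherits non-unit rules of {X} → XS | g.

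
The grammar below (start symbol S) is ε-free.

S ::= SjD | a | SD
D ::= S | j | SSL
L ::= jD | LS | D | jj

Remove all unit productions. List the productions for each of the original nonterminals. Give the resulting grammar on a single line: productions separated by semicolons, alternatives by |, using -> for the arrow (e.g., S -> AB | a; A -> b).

S -> a | SD | SjD; D -> a | j | SD | SSL | SjD; L -> a | j | LS | SD | jD | jj | SSL | SjD

Unit productions: D->S, L->D.
Unit pairs (A ⇒* B via units): (D,S), (L,D), (L,S).
S: inherits non-unit rules of {S} → SD | SjD | a.
D: inherits non-unit rules of {D, S} → SD | SSL | SjD | a | j.
L: inherits non-unit rules of {D, L, S} → LS | SD | SSL | SjD | a | j | jD | jj.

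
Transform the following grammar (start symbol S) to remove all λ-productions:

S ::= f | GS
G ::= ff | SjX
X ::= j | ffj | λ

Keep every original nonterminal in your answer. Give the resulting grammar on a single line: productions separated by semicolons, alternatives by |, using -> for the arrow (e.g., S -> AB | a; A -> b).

S -> f | GS; G -> Sj | ff | SjX; X -> j | ffj

Nullable set: {X}.
G -> SjX: X nullable, giving Sj | SjX.
Drop X -> λ.
Unchanged (no nullable symbols): S -> GS; S -> f; G -> ff; X -> ffj; X -> j.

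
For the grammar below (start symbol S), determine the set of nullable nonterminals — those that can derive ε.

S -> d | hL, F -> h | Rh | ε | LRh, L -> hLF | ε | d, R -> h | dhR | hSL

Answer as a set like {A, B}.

{F, L}

Directly nullable (have an ε-rule): {F, L}.
Not nullable: R, S — each has a terminal in every rule's right-hand side or depends on a non-nullable symbol.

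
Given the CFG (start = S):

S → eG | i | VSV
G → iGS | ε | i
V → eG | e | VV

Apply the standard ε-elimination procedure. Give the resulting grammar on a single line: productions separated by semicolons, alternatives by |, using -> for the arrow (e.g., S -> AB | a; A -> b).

Nullable set: {G}.
S -> eG: G nullable, giving e | eG.
Drop G -> ε.
G -> iGS: G nullable, giving iGS | iS.
V -> eG: G nullable, giving e | eG.
Unchanged (no nullable symbols): S -> VSV; S -> i; G -> i; V -> VV; V -> e.

S -> e | i | eG | VSV; G -> i | iS | iGS; V -> e | VV | eG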